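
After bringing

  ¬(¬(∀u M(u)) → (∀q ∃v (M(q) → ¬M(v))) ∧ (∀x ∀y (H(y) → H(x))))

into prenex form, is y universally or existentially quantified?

Rewrite implications/biconditionals: A → B as ¬A ∨ B.
  ¬(¬¬(∀u M(u)) ∨ (∀q ∃v (¬M(q) ∨ ¬M(v))) ∧ (∀x ∀y (¬H(y) ∨ H(x))))
Drive negations inward (¬∀x A ≡ ∃x ¬A, ¬∃x A ≡ ∀x ¬A, De Morgan for ∧/∨):
  (∃u ¬M(u)) ∧ ((∃q ∀v (M(q) ∧ M(v))) ∨ (∃x ∃y (H(y) ∧ ¬H(x))))
All bound variables are already distinct, so no renaming is needed.
Extract every quantifier outward, since the variables are now distinct and don't occur free across branches:
  ∃u ∃q ∀v ∃x ∃y (¬M(u) ∧ (M(q) ∧ M(v) ∨ H(y) ∧ ¬H(x)))
The quantifier ∀y sits under an odd number of negations (counting the antecedent side of each →), so it flips to ∃y.

existential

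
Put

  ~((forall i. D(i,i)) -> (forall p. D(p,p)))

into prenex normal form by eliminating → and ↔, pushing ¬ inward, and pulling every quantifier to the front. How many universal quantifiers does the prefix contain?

1

Rewrite implications/biconditionals: A → B as ¬A ∨ B.
  ~(~(forall i. D(i,i)) | (forall p. D(p,p)))
Move each ¬ inward, flipping quantifiers it crosses:
  (forall i. D(i,i)) & (exists p. ~D(p,p))
All bound variables are already distinct, so no renaming is needed.
Extract every quantifier outward, since the variables are now distinct and don't occur free across branches:
  forall i. exists p. (D(i,i) & ~D(p,p))
The prefix is forall i exists p: 1 universal, 1 existential.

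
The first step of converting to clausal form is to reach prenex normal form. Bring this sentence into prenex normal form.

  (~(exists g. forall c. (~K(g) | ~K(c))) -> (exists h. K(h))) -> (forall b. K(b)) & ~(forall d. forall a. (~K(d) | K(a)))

forall g. exists c. forall h. forall b. exists d. exists a. (K(g) & K(c) & ~K(h) | K(b) & K(d) & ~K(a))

First replace A → B with ¬A ∨ B.
  ~(~~(exists g. forall c. (~K(g) | ~K(c))) | (exists h. K(h))) | (forall b. K(b)) & ~(forall d. forall a. (~K(d) | K(a)))
Push ¬ through the quantifiers and connectives to reach negation normal form:
  (forall g. exists c. (K(g) & K(c))) & (forall h. ~K(h)) | (forall b. K(b)) & (exists d. exists a. (K(d) & ~K(a)))
All bound variables are already distinct, so no renaming is needed.
Finally move all quantifiers to the prefix:
  forall g. exists c. forall h. forall b. exists d. exists a. (K(g) & K(c) & ~K(h) | K(b) & K(d) & ~K(a))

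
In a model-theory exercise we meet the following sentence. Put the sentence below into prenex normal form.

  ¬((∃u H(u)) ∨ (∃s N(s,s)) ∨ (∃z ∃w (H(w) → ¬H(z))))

First replace A → B with ¬A ∨ B.
  ¬((∃u H(u)) ∨ (∃s N(s,s)) ∨ (∃z ∃w (¬H(w) ∨ ¬H(z))))
Move each ¬ inward, flipping quantifiers it crosses:
  (∀u ¬H(u)) ∧ (∀s ¬N(s,s)) ∧ (∀z ∀w (H(w) ∧ H(z)))
Extract every quantifier outward, since the variables are now distinct and don't occur free across branches:
  ∀u ∀s ∀z ∀w (¬H(u) ∧ ¬N(s,s) ∧ H(w) ∧ H(z))

∀u ∀s ∀z ∀w (¬H(u) ∧ ¬N(s,s) ∧ H(w) ∧ H(z))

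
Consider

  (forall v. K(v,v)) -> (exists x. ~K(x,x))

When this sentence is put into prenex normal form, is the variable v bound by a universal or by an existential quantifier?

existential

Rewrite implications/biconditionals: A → B as ¬A ∨ B.
  ~(forall v. K(v,v)) | (exists x. ~K(x,x))
Drive negations inward (¬∀x A ≡ ∃x ¬A, ¬∃x A ≡ ∀x ¬A, De Morgan for ∧/∨):
  (exists v. ~K(v,v)) | (exists x. ~K(x,x))
Extract every quantifier outward, since the variables are now distinct and don't occur free across branches:
  exists v. exists x. (~K(v,v) | ~K(x,x))
The quantifier forall v sits under an odd number of negations (counting the antecedent side of each →), so it flips to exists v.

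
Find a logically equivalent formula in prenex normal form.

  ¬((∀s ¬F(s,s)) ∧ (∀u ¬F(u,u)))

∃s ∃u (F(s,s) ∨ F(u,u))

Drive negations inward (¬∀x A ≡ ∃x ¬A, ¬∃x A ≡ ∀x ¬A, De Morgan for ∧/∨):
  (∃s F(s,s)) ∨ (∃u F(u,u))
Extract every quantifier outward, since the variables are now distinct and don't occur free across branches:
  ∃s ∃u (F(s,s) ∨ F(u,u))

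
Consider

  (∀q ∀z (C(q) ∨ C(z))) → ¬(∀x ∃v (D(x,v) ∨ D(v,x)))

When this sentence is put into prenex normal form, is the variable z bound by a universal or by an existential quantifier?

Eliminate → and ↔ using ¬ and ∨.
  ¬(∀q ∀z (C(q) ∨ C(z))) ∨ ¬(∀x ∃v (D(x,v) ∨ D(v,x)))
Move each ¬ inward, flipping quantifiers it crosses:
  (∃q ∃z (¬C(q) ∧ ¬C(z))) ∨ (∃x ∀v (¬D(x,v) ∧ ¬D(v,x)))
All bound variables are already distinct, so no renaming is needed.
Extract every quantifier outward, since the variables are now distinct and don't occur free across branches:
  ∃q ∃z ∃x ∀v (¬C(q) ∧ ¬C(z) ∨ ¬D(x,v) ∧ ¬D(v,x))
The quantifier ∀z sits under an odd number of negations (counting the antecedent side of each →), so it flips to ∃z.

existential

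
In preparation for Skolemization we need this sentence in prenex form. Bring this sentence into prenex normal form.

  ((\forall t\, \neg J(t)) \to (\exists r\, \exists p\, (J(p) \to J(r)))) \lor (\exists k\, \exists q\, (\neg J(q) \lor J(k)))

\exists t\, \exists r\, \exists p\, \exists k\, \exists q\, (J(t) \lor \neg J(p) \lor J(r) \lor \neg J(q) \lor J(k))

Eliminate → and ↔ using ¬ and ∨.
  \neg (\forall t\, \neg J(t)) \lor (\exists r\, \exists p\, (\neg J(p) \lor J(r))) \lor (\exists k\, \exists q\, (\neg J(q) \lor J(k)))
Drive negations inward (¬∀x A ≡ ∃x ¬A, ¬∃x A ≡ ∀x ¬A, De Morgan for ∧/∨):
  (\exists t\, J(t)) \lor (\exists r\, \exists p\, (\neg J(p) \lor J(r))) \lor (\exists k\, \exists q\, (\neg J(q) \lor J(k)))
All bound variables are already distinct, so no renaming is needed.
Finally move all quantifiers to the prefix:
  \exists t\, \exists r\, \exists p\, \exists k\, \exists q\, (J(t) \lor \neg J(p) \lor J(r) \lor \neg J(q) \lor J(k))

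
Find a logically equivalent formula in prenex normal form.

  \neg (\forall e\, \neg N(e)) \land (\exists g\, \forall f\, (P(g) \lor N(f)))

\exists e\, \exists g\, \forall f\, (N(e) \land (P(g) \lor N(f)))

Push ¬ through the quantifiers and connectives to reach negation normal form:
  (\exists e\, N(e)) \land (\exists g\, \forall f\, (P(g) \lor N(f)))
All bound variables are already distinct, so no renaming is needed.
Extract every quantifier outward, since the variables are now distinct and don't occur free across branches:
  \exists e\, \exists g\, \forall f\, (N(e) \land (P(g) \lor N(f)))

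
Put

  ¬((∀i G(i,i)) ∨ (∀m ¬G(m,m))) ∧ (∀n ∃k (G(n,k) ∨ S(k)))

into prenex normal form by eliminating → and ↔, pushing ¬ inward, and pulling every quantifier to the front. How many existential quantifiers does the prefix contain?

Push ¬ through the quantifiers and connectives to reach negation normal form:
  (∃i ¬G(i,i)) ∧ (∃m G(m,m)) ∧ (∀n ∃k (G(n,k) ∨ S(k)))
All bound variables are already distinct, so no renaming is needed.
Finally move all quantifiers to the prefix:
  ∃i ∃m ∀n ∃k (¬G(i,i) ∧ G(m,m) ∧ (G(n,k) ∨ S(k)))
The prefix is ∃i ∃m ∀n ∃k: 1 universal, 3 existential.

3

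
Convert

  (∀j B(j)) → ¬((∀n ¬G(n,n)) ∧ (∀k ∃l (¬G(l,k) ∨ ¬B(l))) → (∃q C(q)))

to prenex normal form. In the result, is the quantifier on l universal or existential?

Rewrite implications/biconditionals: A → B as ¬A ∨ B.
  ¬(∀j B(j)) ∨ ¬(¬((∀n ¬G(n,n)) ∧ (∀k ∃l (¬G(l,k) ∨ ¬B(l)))) ∨ (∃q C(q)))
Move each ¬ inward, flipping quantifiers it crosses:
  (∃j ¬B(j)) ∨ (∀n ¬G(n,n)) ∧ (∀k ∃l (¬G(l,k) ∨ ¬B(l))) ∧ (∀q ¬C(q))
All bound variables are already distinct, so no renaming is needed.
Finally move all quantifiers to the prefix:
  ∃j ∀n ∀k ∃l ∀q (¬B(j) ∨ ¬G(n,n) ∧ (¬G(l,k) ∨ ¬B(l)) ∧ ¬C(q))
The quantifier ∃l sits under an even number of negations (counting the antecedent side of each →), so it remains existential.

existential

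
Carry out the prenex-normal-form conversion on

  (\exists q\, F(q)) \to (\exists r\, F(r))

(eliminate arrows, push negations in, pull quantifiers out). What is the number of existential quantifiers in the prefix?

Rewrite implications/biconditionals: A → B as ¬A ∨ B.
  \neg (\exists q\, F(q)) \lor (\exists r\, F(r))
Drive negations inward (¬∀x A ≡ ∃x ¬A, ¬∃x A ≡ ∀x ¬A, De Morgan for ∧/∨):
  (\forall q\, \neg F(q)) \lor (\exists r\, F(r))
Extract every quantifier outward, since the variables are now distinct and don't occur free across branches:
  \forall q\, \exists r\, (\neg F(q) \lor F(r))
The prefix is \forall q \exists r: 1 universal, 1 existential.

1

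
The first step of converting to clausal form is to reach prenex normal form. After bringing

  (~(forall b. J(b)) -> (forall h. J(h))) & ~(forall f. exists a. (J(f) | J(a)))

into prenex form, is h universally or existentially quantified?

universal

Rewrite implications/biconditionals: A → B as ¬A ∨ B.
  (~~(forall b. J(b)) | (forall h. J(h))) & ~(forall f. exists a. (J(f) | J(a)))
Drive negations inward (¬∀x A ≡ ∃x ¬A, ¬∃x A ≡ ∀x ¬A, De Morgan for ∧/∨):
  ((forall b. J(b)) | (forall h. J(h))) & (exists f. forall a. (~J(f) & ~J(a)))
Pull the quantifiers to the front (each side's bound variable is not free in the other side):
  forall b. forall h. exists f. forall a. ((J(b) | J(h)) & ~J(f) & ~J(a))
The quantifier forall h sits under an even number of negations (counting the antecedent side of each →), so it remains universal.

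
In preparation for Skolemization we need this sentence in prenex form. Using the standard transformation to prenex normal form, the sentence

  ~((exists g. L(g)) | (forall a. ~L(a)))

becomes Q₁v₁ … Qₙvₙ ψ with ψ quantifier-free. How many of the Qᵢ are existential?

1

Push ¬ through the quantifiers and connectives to reach negation normal form:
  (forall g. ~L(g)) & (exists a. L(a))
All bound variables are already distinct, so no renaming is needed.
Pull the quantifiers to the front (each side's bound variable is not free in the other side):
  forall g. exists a. (~L(g) & L(a))
The prefix is forall g exists a: 1 universal, 1 existential.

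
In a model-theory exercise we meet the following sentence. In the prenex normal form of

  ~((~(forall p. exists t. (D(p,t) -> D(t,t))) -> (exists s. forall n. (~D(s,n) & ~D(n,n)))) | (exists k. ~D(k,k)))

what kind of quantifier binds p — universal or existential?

existential

Rewrite implications/biconditionals: A → B as ¬A ∨ B.
  ~(~~(forall p. exists t. (~D(p,t) | D(t,t))) | (exists s. forall n. (~D(s,n) & ~D(n,n))) | (exists k. ~D(k,k)))
Push ¬ through the quantifiers and connectives to reach negation normal form:
  (exists p. forall t. (D(p,t) & ~D(t,t))) & (forall s. exists n. (D(s,n) | D(n,n))) & (forall k. D(k,k))
All bound variables are already distinct, so no renaming is needed.
Extract every quantifier outward, since the variables are now distinct and don't occur free across branches:
  exists p. forall t. forall s. exists n. forall k. (D(p,t) & ~D(t,t) & (D(s,n) | D(n,n)) & D(k,k))
The quantifier forall p sits under an odd number of negations (counting the antecedent side of each →), so it flips to exists p.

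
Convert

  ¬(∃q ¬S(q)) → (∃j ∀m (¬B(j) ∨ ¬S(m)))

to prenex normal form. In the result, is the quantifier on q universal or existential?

Eliminate → and ↔ using ¬ and ∨.
  ¬¬(∃q ¬S(q)) ∨ (∃j ∀m (¬B(j) ∨ ¬S(m)))
Drive negations inward (¬∀x A ≡ ∃x ¬A, ¬∃x A ≡ ∀x ¬A, De Morgan for ∧/∨):
  (∃q ¬S(q)) ∨ (∃j ∀m (¬B(j) ∨ ¬S(m)))
Extract every quantifier outward, since the variables are now distinct and don't occur free across branches:
  ∃q ∃j ∀m (¬S(q) ∨ ¬B(j) ∨ ¬S(m))
The quantifier ∃q sits under an even number of negations (counting the antecedent side of each →), so it remains existential.

existential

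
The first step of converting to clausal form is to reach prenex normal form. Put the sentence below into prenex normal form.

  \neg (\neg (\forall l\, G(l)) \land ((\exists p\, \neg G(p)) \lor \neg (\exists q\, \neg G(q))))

Push ¬ through the quantifiers and connectives to reach negation normal form:
  (\forall l\, G(l)) \lor (\forall p\, G(p)) \land (\exists q\, \neg G(q))
All bound variables are already distinct, so no renaming is needed.
Extract every quantifier outward, since the variables are now distinct and don't occur free across branches:
  \forall l\, \forall p\, \exists q\, (G(l) \lor G(p) \land \neg G(q))

\forall l\, \forall p\, \exists q\, (G(l) \lor G(p) \land \neg G(q))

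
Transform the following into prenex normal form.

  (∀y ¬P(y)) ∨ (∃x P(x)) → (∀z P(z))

∃y ∀x ∀z (P(y) ∧ ¬P(x) ∨ P(z))

Eliminate → and ↔ using ¬ and ∨.
  ¬((∀y ¬P(y)) ∨ (∃x P(x))) ∨ (∀z P(z))
Move each ¬ inward, flipping quantifiers it crosses:
  (∃y P(y)) ∧ (∀x ¬P(x)) ∨ (∀z P(z))
Finally move all quantifiers to the prefix:
  ∃y ∀x ∀z (P(y) ∧ ¬P(x) ∨ P(z))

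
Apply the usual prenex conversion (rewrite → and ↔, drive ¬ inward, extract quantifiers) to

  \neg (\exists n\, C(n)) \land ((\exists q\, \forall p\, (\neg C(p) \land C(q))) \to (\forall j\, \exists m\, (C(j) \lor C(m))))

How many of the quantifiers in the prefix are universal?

3

Eliminate → and ↔ using ¬ and ∨.
  \neg (\exists n\, C(n)) \land (\neg (\exists q\, \forall p\, (\neg C(p) \land C(q))) \lor (\forall j\, \exists m\, (C(j) \lor C(m))))
Move each ¬ inward, flipping quantifiers it crosses:
  (\forall n\, \neg C(n)) \land ((\forall q\, \exists p\, (C(p) \lor \neg C(q))) \lor (\forall j\, \exists m\, (C(j) \lor C(m))))
All bound variables are already distinct, so no renaming is needed.
Finally move all quantifiers to the prefix:
  \forall n\, \forall q\, \exists p\, \forall j\, \exists m\, (\neg C(n) \land (C(p) \lor \neg C(q) \lor C(j) \lor C(m)))
The prefix is \forall n \forall q \exists p \forall j \exists m: 3 universal, 2 existential.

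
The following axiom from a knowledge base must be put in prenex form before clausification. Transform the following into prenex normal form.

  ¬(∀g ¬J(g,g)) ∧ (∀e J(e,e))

Drive negations inward (¬∀x A ≡ ∃x ¬A, ¬∃x A ≡ ∀x ¬A, De Morgan for ∧/∨):
  (∃g J(g,g)) ∧ (∀e J(e,e))
All bound variables are already distinct, so no renaming is needed.
Extract every quantifier outward, since the variables are now distinct and don't occur free across branches:
  ∃g ∀e (J(g,g) ∧ J(e,e))

∃g ∀e (J(g,g) ∧ J(e,e))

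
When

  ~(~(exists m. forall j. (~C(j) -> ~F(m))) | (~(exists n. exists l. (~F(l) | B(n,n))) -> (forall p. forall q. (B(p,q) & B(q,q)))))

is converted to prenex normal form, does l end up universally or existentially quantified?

Eliminate → and ↔ using ¬ and ∨.
  ~(~(exists m. forall j. (~~C(j) | ~F(m))) | ~~(exists n. exists l. (~F(l) | B(n,n))) | (forall p. forall q. (B(p,q) & B(q,q))))
Move each ¬ inward, flipping quantifiers it crosses:
  (exists m. forall j. (C(j) | ~F(m))) & (forall n. forall l. (F(l) & ~B(n,n))) & (exists p. exists q. (~B(p,q) | ~B(q,q)))
All bound variables are already distinct, so no renaming is needed.
Finally move all quantifiers to the prefix:
  exists m. forall j. forall n. forall l. exists p. exists q. ((C(j) | ~F(m)) & F(l) & ~B(n,n) & (~B(p,q) | ~B(q,q)))
The quantifier exists l sits under an odd number of negations (counting the antecedent side of each →), so it flips to forall l.

universal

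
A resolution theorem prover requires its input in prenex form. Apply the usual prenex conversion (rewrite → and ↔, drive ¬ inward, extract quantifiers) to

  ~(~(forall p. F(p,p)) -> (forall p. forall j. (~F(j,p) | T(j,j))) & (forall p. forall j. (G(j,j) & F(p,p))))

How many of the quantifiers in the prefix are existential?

5

First replace A → B with ¬A ∨ B.
  ~(~~(forall p. F(p,p)) | (forall p. forall j. (~F(j,p) | T(j,j))) & (forall p. forall j. (G(j,j) & F(p,p))))
Drive negations inward (¬∀x A ≡ ∃x ¬A, ¬∃x A ≡ ∀x ¬A, De Morgan for ∧/∨):
  (exists p. ~F(p,p)) & ((exists p. exists j. (F(j,p) & ~T(j,j))) | (exists p. exists j. (~G(j,j) | ~F(p,p))))
Rename bound variables to avoid capture: p↦x, p↦z, j↦q.
  (exists p. ~F(p,p)) & ((exists x. exists j. (F(j,x) & ~T(j,j))) | (exists z. exists q. (~G(q,q) | ~F(z,z))))
Extract every quantifier outward, since the variables are now distinct and don't occur free across branches:
  exists p. exists x. exists j. exists z. exists q. (~F(p,p) & (F(j,x) & ~T(j,j) | ~G(q,q) | ~F(z,z)))
The prefix is exists p exists x exists j exists z exists q: 0 universal, 5 existential.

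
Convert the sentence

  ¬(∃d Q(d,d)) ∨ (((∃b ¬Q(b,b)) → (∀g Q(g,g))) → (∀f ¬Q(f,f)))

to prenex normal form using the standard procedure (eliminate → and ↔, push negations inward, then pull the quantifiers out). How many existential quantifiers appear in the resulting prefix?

Rewrite implications/biconditionals: A → B as ¬A ∨ B.
  ¬(∃d Q(d,d)) ∨ ¬(¬(∃b ¬Q(b,b)) ∨ (∀g Q(g,g))) ∨ (∀f ¬Q(f,f))
Drive negations inward (¬∀x A ≡ ∃x ¬A, ¬∃x A ≡ ∀x ¬A, De Morgan for ∧/∨):
  (∀d ¬Q(d,d)) ∨ (∃b ¬Q(b,b)) ∧ (∃g ¬Q(g,g)) ∨ (∀f ¬Q(f,f))
All bound variables are already distinct, so no renaming is needed.
Extract every quantifier outward, since the variables are now distinct and don't occur free across branches:
  ∀d ∃b ∃g ∀f (¬Q(d,d) ∨ ¬Q(b,b) ∧ ¬Q(g,g) ∨ ¬Q(f,f))
The prefix is ∀d ∃b ∃g ∀f: 2 universal, 2 existential.

2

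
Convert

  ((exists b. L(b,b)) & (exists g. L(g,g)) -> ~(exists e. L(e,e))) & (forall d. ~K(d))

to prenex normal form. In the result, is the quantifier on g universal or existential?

universal

First replace A → B with ¬A ∨ B.
  (~((exists b. L(b,b)) & (exists g. L(g,g))) | ~(exists e. L(e,e))) & (forall d. ~K(d))
Push ¬ through the quantifiers and connectives to reach negation normal form:
  ((forall b. ~L(b,b)) | (forall g. ~L(g,g)) | (forall e. ~L(e,e))) & (forall d. ~K(d))
Finally move all quantifiers to the prefix:
  forall b. forall g. forall e. forall d. ((~L(b,b) | ~L(g,g) | ~L(e,e)) & ~K(d))
The quantifier exists g sits under an odd number of negations (counting the antecedent side of each →), so it flips to forall g.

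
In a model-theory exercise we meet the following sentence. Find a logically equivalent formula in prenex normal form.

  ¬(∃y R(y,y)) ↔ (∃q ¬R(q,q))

∃y ∃q ∀z ∀v1 ((R(y,y) ∨ ¬R(q,q)) ∧ (R(z,z) ∨ ¬R(v1,v1)))

Eliminate → and ↔ using ¬ and ∨; A ↔ B as (¬A ∨ B) ∧ (¬B ∨ A).
  (¬¬(∃y R(y,y)) ∨ (∃q ¬R(q,q))) ∧ (¬(∃q ¬R(q,q)) ∨ ¬(∃y R(y,y)))
Push ¬ through the quantifiers and connectives to reach negation normal form:
  ((∃y R(y,y)) ∨ (∃q ¬R(q,q))) ∧ ((∀q R(q,q)) ∨ (∀y ¬R(y,y)))
Standardize variables apart so no two quantifiers bind the same name: q↦z, y↦v1.
  ((∃y R(y,y)) ∨ (∃q ¬R(q,q))) ∧ ((∀z R(z,z)) ∨ (∀v1 ¬R(v1,v1)))
Extract every quantifier outward, since the variables are now distinct and don't occur free across branches:
  ∃y ∃q ∀z ∀v1 ((R(y,y) ∨ ¬R(q,q)) ∧ (R(z,z) ∨ ¬R(v1,v1)))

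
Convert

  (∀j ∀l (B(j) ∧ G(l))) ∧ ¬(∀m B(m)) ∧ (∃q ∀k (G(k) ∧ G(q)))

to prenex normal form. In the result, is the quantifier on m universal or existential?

Drive negations inward (¬∀x A ≡ ∃x ¬A, ¬∃x A ≡ ∀x ¬A, De Morgan for ∧/∨):
  (∀j ∀l (B(j) ∧ G(l))) ∧ (∃m ¬B(m)) ∧ (∃q ∀k (G(k) ∧ G(q)))
Finally move all quantifiers to the prefix:
  ∀j ∀l ∃m ∃q ∀k (B(j) ∧ G(l) ∧ ¬B(m) ∧ G(k) ∧ G(q))
The quantifier ∀m sits under an odd number of negations, so it flips to ∃m.

existential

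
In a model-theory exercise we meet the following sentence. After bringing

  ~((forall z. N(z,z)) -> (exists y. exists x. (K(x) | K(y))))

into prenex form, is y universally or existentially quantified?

Eliminate → and ↔ using ¬ and ∨.
  ~(~(forall z. N(z,z)) | (exists y. exists x. (K(x) | K(y))))
Move each ¬ inward, flipping quantifiers it crosses:
  (forall z. N(z,z)) & (forall y. forall x. (~K(x) & ~K(y)))
Pull the quantifiers to the front (each side's bound variable is not free in the other side):
  forall z. forall y. forall x. (N(z,z) & ~K(x) & ~K(y))
The quantifier exists y sits under an odd number of negations (counting the antecedent side of each →), so it flips to forall y.

universal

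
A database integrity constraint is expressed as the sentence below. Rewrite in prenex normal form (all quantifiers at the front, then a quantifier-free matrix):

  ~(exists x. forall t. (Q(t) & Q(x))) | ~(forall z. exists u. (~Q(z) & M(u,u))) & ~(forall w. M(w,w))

Drive negations inward (¬∀x A ≡ ∃x ¬A, ¬∃x A ≡ ∀x ¬A, De Morgan for ∧/∨):
  (forall x. exists t. (~Q(t) | ~Q(x))) | (exists z. forall u. (Q(z) | ~M(u,u))) & (exists w. ~M(w,w))
All bound variables are already distinct, so no renaming is needed.
Finally move all quantifiers to the prefix:
  forall x. exists t. exists z. forall u. exists w. (~Q(t) | ~Q(x) | (Q(z) | ~M(u,u)) & ~M(w,w))

forall x. exists t. exists z. forall u. exists w. (~Q(t) | ~Q(x) | (Q(z) | ~M(u,u)) & ~M(w,w))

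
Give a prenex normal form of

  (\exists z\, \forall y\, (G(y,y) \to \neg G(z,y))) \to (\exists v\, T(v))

Rewrite implications/biconditionals: A → B as ¬A ∨ B.
  \neg (\exists z\, \forall y\, (\neg G(y,y) \lor \neg G(z,y))) \lor (\exists v\, T(v))
Drive negations inward (¬∀x A ≡ ∃x ¬A, ¬∃x A ≡ ∀x ¬A, De Morgan for ∧/∨):
  (\forall z\, \exists y\, (G(y,y) \land G(z,y))) \lor (\exists v\, T(v))
All bound variables are already distinct, so no renaming is needed.
Finally move all quantifiers to the prefix:
  \forall z\, \exists y\, \exists v\, (G(y,y) \land G(z,y) \lor T(v))

\forall z\, \exists y\, \exists v\, (G(y,y) \land G(z,y) \lor T(v))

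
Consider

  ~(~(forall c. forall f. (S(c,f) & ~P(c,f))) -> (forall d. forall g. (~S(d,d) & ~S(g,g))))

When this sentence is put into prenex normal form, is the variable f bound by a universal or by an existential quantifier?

Eliminate → and ↔ using ¬ and ∨.
  ~(~~(forall c. forall f. (S(c,f) & ~P(c,f))) | (forall d. forall g. (~S(d,d) & ~S(g,g))))
Drive negations inward (¬∀x A ≡ ∃x ¬A, ¬∃x A ≡ ∀x ¬A, De Morgan for ∧/∨):
  (exists c. exists f. (~S(c,f) | P(c,f))) & (exists d. exists g. (S(d,d) | S(g,g)))
Extract every quantifier outward, since the variables are now distinct and don't occur free across branches:
  exists c. exists f. exists d. exists g. ((~S(c,f) | P(c,f)) & (S(d,d) | S(g,g)))
The quantifier forall f sits under an odd number of negations (counting the antecedent side of each →), so it flips to exists f.

existential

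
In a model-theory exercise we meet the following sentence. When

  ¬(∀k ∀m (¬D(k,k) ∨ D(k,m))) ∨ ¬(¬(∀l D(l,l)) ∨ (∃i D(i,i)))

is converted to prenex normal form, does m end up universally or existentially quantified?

Push ¬ through the quantifiers and connectives to reach negation normal form:
  (∃k ∃m (D(k,k) ∧ ¬D(k,m))) ∨ (∀l D(l,l)) ∧ (∀i ¬D(i,i))
All bound variables are already distinct, so no renaming is needed.
Pull the quantifiers to the front (each side's bound variable is not free in the other side):
  ∃k ∃m ∀l ∀i (D(k,k) ∧ ¬D(k,m) ∨ D(l,l) ∧ ¬D(i,i))
The quantifier ∀m sits under an odd number of negations, so it flips to ∃m.

existential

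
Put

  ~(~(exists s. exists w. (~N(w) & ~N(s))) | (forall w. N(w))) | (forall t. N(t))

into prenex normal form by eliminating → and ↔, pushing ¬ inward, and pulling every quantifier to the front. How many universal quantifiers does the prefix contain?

Move each ¬ inward, flipping quantifiers it crosses:
  (exists s. exists w. (~N(w) & ~N(s))) & (exists w. ~N(w)) | (forall t. N(t))
Rename bound variables to avoid capture: w↦q.
  (exists s. exists w. (~N(w) & ~N(s))) & (exists q. ~N(q)) | (forall t. N(t))
Pull the quantifiers to the front (each side's bound variable is not free in the other side):
  exists s. exists w. exists q. forall t. (~N(w) & ~N(s) & ~N(q) | N(t))
The prefix is exists s exists w exists q forall t: 1 universal, 3 existential.

1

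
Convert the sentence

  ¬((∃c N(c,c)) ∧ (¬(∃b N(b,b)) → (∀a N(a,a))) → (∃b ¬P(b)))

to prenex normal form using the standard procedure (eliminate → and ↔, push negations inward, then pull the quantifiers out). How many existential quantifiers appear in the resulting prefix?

First replace A → B with ¬A ∨ B.
  ¬(¬((∃c N(c,c)) ∧ (¬¬(∃b N(b,b)) ∨ (∀a N(a,a)))) ∨ (∃b ¬P(b)))
Drive negations inward (¬∀x A ≡ ∃x ¬A, ¬∃x A ≡ ∀x ¬A, De Morgan for ∧/∨):
  (∃c N(c,c)) ∧ ((∃b N(b,b)) ∨ (∀a N(a,a))) ∧ (∀b P(b))
Give each quantifier a distinct variable: b↦q.
  (∃c N(c,c)) ∧ ((∃b N(b,b)) ∨ (∀a N(a,a))) ∧ (∀q P(q))
Extract every quantifier outward, since the variables are now distinct and don't occur free across branches:
  ∃c ∃b ∀a ∀q (N(c,c) ∧ (N(b,b) ∨ N(a,a)) ∧ P(q))
The prefix is ∃c ∃b ∀a ∀q: 2 universal, 2 existential.

2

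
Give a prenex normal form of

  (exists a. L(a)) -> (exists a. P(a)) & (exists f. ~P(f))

forall a. exists z. exists f. (~L(a) | P(z) & ~P(f))

Rewrite implications/biconditionals: A → B as ¬A ∨ B.
  ~(exists a. L(a)) | (exists a. P(a)) & (exists f. ~P(f))
Move each ¬ inward, flipping quantifiers it crosses:
  (forall a. ~L(a)) | (exists a. P(a)) & (exists f. ~P(f))
Standardize variables apart so no two quantifiers bind the same name: a↦z.
  (forall a. ~L(a)) | (exists z. P(z)) & (exists f. ~P(f))
Pull the quantifiers to the front (each side's bound variable is not free in the other side):
  forall a. exists z. exists f. (~L(a) | P(z) & ~P(f))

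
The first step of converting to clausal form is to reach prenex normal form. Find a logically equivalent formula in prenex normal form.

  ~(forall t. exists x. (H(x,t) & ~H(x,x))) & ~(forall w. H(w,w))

Push ¬ through the quantifiers and connectives to reach negation normal form:
  (exists t. forall x. (~H(x,t) | H(x,x))) & (exists w. ~H(w,w))
All bound variables are already distinct, so no renaming is needed.
Extract every quantifier outward, since the variables are now distinct and don't occur free across branches:
  exists t. forall x. exists w. ((~H(x,t) | H(x,x)) & ~H(w,w))

exists t. forall x. exists w. ((~H(x,t) | H(x,x)) & ~H(w,w))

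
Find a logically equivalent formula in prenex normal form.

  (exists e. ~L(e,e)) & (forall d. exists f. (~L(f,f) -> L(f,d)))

exists e. forall d. exists f. (~L(e,e) & (L(f,f) | L(f,d)))

Eliminate → and ↔ using ¬ and ∨.
  (exists e. ~L(e,e)) & (forall d. exists f. (~~L(f,f) | L(f,d)))
Drive negations inward (¬∀x A ≡ ∃x ¬A, ¬∃x A ≡ ∀x ¬A, De Morgan for ∧/∨):
  (exists e. ~L(e,e)) & (forall d. exists f. (L(f,f) | L(f,d)))
All bound variables are already distinct, so no renaming is needed.
Extract every quantifier outward, since the variables are now distinct and don't occur free across branches:
  exists e. forall d. exists f. (~L(e,e) & (L(f,f) | L(f,d)))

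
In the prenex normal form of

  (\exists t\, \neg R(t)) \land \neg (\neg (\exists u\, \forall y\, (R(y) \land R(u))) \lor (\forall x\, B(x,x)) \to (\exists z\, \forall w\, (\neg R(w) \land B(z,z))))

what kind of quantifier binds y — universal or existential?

Rewrite implications/biconditionals: A → B as ¬A ∨ B.
  (\exists t\, \neg R(t)) \land \neg (\neg (\neg (\exists u\, \forall y\, (R(y) \land R(u))) \lor (\forall x\, B(x,x))) \lor (\exists z\, \forall w\, (\neg R(w) \land B(z,z))))
Push ¬ through the quantifiers and connectives to reach negation normal form:
  (\exists t\, \neg R(t)) \land ((\forall u\, \exists y\, (\neg R(y) \lor \neg R(u))) \lor (\forall x\, B(x,x))) \land (\forall z\, \exists w\, (R(w) \lor \neg B(z,z)))
Pull the quantifiers to the front (each side's bound variable is not free in the other side):
  \exists t\, \forall u\, \exists y\, \forall x\, \forall z\, \exists w\, (\neg R(t) \land (\neg R(y) \lor \neg R(u) \lor B(x,x)) \land (R(w) \lor \neg B(z,z)))
The quantifier \forall y sits under an odd number of negations (counting the antecedent side of each →), so it flips to \exists y.

existential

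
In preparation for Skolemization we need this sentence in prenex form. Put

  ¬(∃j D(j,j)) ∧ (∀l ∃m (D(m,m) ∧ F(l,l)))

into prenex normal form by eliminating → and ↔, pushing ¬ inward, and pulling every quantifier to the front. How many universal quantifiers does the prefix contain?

2

Drive negations inward (¬∀x A ≡ ∃x ¬A, ¬∃x A ≡ ∀x ¬A, De Morgan for ∧/∨):
  (∀j ¬D(j,j)) ∧ (∀l ∃m (D(m,m) ∧ F(l,l)))
Pull the quantifiers to the front (each side's bound variable is not free in the other side):
  ∀j ∀l ∃m (¬D(j,j) ∧ D(m,m) ∧ F(l,l))
The prefix is ∀j ∀l ∃m: 2 universal, 1 existential.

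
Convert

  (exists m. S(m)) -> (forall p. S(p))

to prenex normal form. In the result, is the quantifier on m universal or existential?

universal

Eliminate → and ↔ using ¬ and ∨.
  ~(exists m. S(m)) | (forall p. S(p))
Push ¬ through the quantifiers and connectives to reach negation normal form:
  (forall m. ~S(m)) | (forall p. S(p))
Finally move all quantifiers to the prefix:
  forall m. forall p. (~S(m) | S(p))
The quantifier exists m sits under an odd number of negations (counting the antecedent side of each →), so it flips to forall m.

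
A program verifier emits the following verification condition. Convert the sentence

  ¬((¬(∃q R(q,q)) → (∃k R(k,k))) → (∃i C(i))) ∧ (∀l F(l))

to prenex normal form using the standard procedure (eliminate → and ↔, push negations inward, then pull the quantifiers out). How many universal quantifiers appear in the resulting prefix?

2

First replace A → B with ¬A ∨ B.
  ¬(¬(¬¬(∃q R(q,q)) ∨ (∃k R(k,k))) ∨ (∃i C(i))) ∧ (∀l F(l))
Drive negations inward (¬∀x A ≡ ∃x ¬A, ¬∃x A ≡ ∀x ¬A, De Morgan for ∧/∨):
  ((∃q R(q,q)) ∨ (∃k R(k,k))) ∧ (∀i ¬C(i)) ∧ (∀l F(l))
All bound variables are already distinct, so no renaming is needed.
Finally move all quantifiers to the prefix:
  ∃q ∃k ∀i ∀l ((R(q,q) ∨ R(k,k)) ∧ ¬C(i) ∧ F(l))
The prefix is ∃q ∃k ∀i ∀l: 2 universal, 2 existential.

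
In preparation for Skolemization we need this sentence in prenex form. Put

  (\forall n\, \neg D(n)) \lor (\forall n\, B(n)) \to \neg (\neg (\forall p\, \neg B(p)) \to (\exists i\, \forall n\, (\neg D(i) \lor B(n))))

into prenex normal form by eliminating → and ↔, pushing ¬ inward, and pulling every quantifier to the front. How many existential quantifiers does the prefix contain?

Rewrite implications/biconditionals: A → B as ¬A ∨ B.
  \neg ((\forall n\, \neg D(n)) \lor (\forall n\, B(n))) \lor \neg (\neg \neg (\forall p\, \neg B(p)) \lor (\exists i\, \forall n\, (\neg D(i) \lor B(n))))
Drive negations inward (¬∀x A ≡ ∃x ¬A, ¬∃x A ≡ ∀x ¬A, De Morgan for ∧/∨):
  (\exists n\, D(n)) \land (\exists n\, \neg B(n)) \lor (\exists p\, B(p)) \land (\forall i\, \exists n\, (D(i) \land \neg B(n)))
Rename bound variables to avoid capture: n↦v1, n↦w.
  (\exists n\, D(n)) \land (\exists v1\, \neg B(v1)) \lor (\exists p\, B(p)) \land (\forall i\, \exists w\, (D(i) \land \neg B(w)))
Pull the quantifiers to the front (each side's bound variable is not free in the other side):
  \exists n\, \exists v1\, \exists p\, \forall i\, \exists w\, (D(n) \land \neg B(v1) \lor B(p) \land D(i) \land \neg B(w))
The prefix is \exists n \exists v1 \exists p \forall i \exists w: 1 universal, 4 existential.

4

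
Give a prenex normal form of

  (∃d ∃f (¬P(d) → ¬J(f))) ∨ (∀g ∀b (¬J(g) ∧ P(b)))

First replace A → B with ¬A ∨ B.
  (∃d ∃f (¬¬P(d) ∨ ¬J(f))) ∨ (∀g ∀b (¬J(g) ∧ P(b)))
Move each ¬ inward, flipping quantifiers it crosses:
  (∃d ∃f (P(d) ∨ ¬J(f))) ∨ (∀g ∀b (¬J(g) ∧ P(b)))
Finally move all quantifiers to the prefix:
  ∃d ∃f ∀g ∀b (P(d) ∨ ¬J(f) ∨ ¬J(g) ∧ P(b))

∃d ∃f ∀g ∀b (P(d) ∨ ¬J(f) ∨ ¬J(g) ∧ P(b))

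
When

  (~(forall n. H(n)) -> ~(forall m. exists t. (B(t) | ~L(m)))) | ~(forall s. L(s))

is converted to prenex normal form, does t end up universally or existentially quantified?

Rewrite implications/biconditionals: A → B as ¬A ∨ B.
  ~~(forall n. H(n)) | ~(forall m. exists t. (B(t) | ~L(m))) | ~(forall s. L(s))
Push ¬ through the quantifiers and connectives to reach negation normal form:
  (forall n. H(n)) | (exists m. forall t. (~B(t) & L(m))) | (exists s. ~L(s))
All bound variables are already distinct, so no renaming is needed.
Extract every quantifier outward, since the variables are now distinct and don't occur free across branches:
  forall n. exists m. forall t. exists s. (H(n) | ~B(t) & L(m) | ~L(s))
The quantifier exists t sits under an odd number of negations (counting the antecedent side of each →), so it flips to forall t.

universal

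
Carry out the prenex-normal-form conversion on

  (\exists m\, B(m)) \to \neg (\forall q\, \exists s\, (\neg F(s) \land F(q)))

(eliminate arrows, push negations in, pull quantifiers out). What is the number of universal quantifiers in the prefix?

2

Rewrite implications/biconditionals: A → B as ¬A ∨ B.
  \neg (\exists m\, B(m)) \lor \neg (\forall q\, \exists s\, (\neg F(s) \land F(q)))
Move each ¬ inward, flipping quantifiers it crosses:
  (\forall m\, \neg B(m)) \lor (\exists q\, \forall s\, (F(s) \lor \neg F(q)))
All bound variables are already distinct, so no renaming is needed.
Extract every quantifier outward, since the variables are now distinct and don't occur free across branches:
  \forall m\, \exists q\, \forall s\, (\neg B(m) \lor F(s) \lor \neg F(q))
The prefix is \forall m \exists q \forall s: 2 universal, 1 existential.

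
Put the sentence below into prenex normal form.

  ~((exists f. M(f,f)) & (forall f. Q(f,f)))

Push ¬ through the quantifiers and connectives to reach negation normal form:
  (forall f. ~M(f,f)) | (exists f. ~Q(f,f))
Standardize variables apart so no two quantifiers bind the same name: f↦w1.
  (forall f. ~M(f,f)) | (exists w1. ~Q(w1,w1))
Pull the quantifiers to the front (each side's bound variable is not free in the other side):
  forall f. exists w1. (~M(f,f) | ~Q(w1,w1))

forall f. exists w1. (~M(f,f) | ~Q(w1,w1))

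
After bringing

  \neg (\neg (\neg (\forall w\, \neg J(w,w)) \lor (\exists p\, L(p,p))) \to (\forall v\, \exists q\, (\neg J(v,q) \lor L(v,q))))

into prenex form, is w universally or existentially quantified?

First replace A → B with ¬A ∨ B.
  \neg (\neg \neg (\neg (\forall w\, \neg J(w,w)) \lor (\exists p\, L(p,p))) \lor (\forall v\, \exists q\, (\neg J(v,q) \lor L(v,q))))
Push ¬ through the quantifiers and connectives to reach negation normal form:
  (\forall w\, \neg J(w,w)) \land (\forall p\, \neg L(p,p)) \land (\exists v\, \forall q\, (J(v,q) \land \neg L(v,q)))
All bound variables are already distinct, so no renaming is needed.
Finally move all quantifiers to the prefix:
  \forall w\, \forall p\, \exists v\, \forall q\, (\neg J(w,w) \land \neg L(p,p) \land J(v,q) \land \neg L(v,q))
The quantifier \forall w sits under an even number of negations (counting the antecedent side of each →), so it remains universal.

universal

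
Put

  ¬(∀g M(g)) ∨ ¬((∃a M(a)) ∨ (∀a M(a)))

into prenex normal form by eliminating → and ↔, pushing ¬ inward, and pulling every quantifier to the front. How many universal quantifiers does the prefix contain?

Push ¬ through the quantifiers and connectives to reach negation normal form:
  (∃g ¬M(g)) ∨ (∀a ¬M(a)) ∧ (∃a ¬M(a))
Rename bound variables to avoid capture: a↦z.
  (∃g ¬M(g)) ∨ (∀a ¬M(a)) ∧ (∃z ¬M(z))
Finally move all quantifiers to the prefix:
  ∃g ∀a ∃z (¬M(g) ∨ ¬M(a) ∧ ¬M(z))
The prefix is ∃g ∀a ∃z: 1 universal, 2 existential.

1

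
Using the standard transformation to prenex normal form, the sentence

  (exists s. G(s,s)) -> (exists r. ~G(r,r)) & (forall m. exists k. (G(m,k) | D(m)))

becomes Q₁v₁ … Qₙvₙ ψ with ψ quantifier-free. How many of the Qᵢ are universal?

Eliminate → and ↔ using ¬ and ∨.
  ~(exists s. G(s,s)) | (exists r. ~G(r,r)) & (forall m. exists k. (G(m,k) | D(m)))
Move each ¬ inward, flipping quantifiers it crosses:
  (forall s. ~G(s,s)) | (exists r. ~G(r,r)) & (forall m. exists k. (G(m,k) | D(m)))
Extract every quantifier outward, since the variables are now distinct and don't occur free across branches:
  forall s. exists r. forall m. exists k. (~G(s,s) | ~G(r,r) & (G(m,k) | D(m)))
The prefix is forall s exists r forall m exists k: 2 universal, 2 existential.

2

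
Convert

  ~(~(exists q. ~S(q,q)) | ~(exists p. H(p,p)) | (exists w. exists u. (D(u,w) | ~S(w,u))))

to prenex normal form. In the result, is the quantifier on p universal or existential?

Move each ¬ inward, flipping quantifiers it crosses:
  (exists q. ~S(q,q)) & (exists p. H(p,p)) & (forall w. forall u. (~D(u,w) & S(w,u)))
All bound variables are already distinct, so no renaming is needed.
Finally move all quantifiers to the prefix:
  exists q. exists p. forall w. forall u. (~S(q,q) & H(p,p) & ~D(u,w) & S(w,u))
The quantifier exists p sits under an even number of negations, so it remains existential.

existential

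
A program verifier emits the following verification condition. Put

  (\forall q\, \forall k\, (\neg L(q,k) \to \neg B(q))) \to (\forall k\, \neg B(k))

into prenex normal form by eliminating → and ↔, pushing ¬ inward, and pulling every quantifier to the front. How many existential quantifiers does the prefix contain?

2

Rewrite implications/biconditionals: A → B as ¬A ∨ B.
  \neg (\forall q\, \forall k\, (\neg \neg L(q,k) \lor \neg B(q))) \lor (\forall k\, \neg B(k))
Push ¬ through the quantifiers and connectives to reach negation normal form:
  (\exists q\, \exists k\, (\neg L(q,k) \land B(q))) \lor (\forall k\, \neg B(k))
Give each quantifier a distinct variable: k↦b.
  (\exists q\, \exists k\, (\neg L(q,k) \land B(q))) \lor (\forall b\, \neg B(b))
Finally move all quantifiers to the prefix:
  \exists q\, \exists k\, \forall b\, (\neg L(q,k) \land B(q) \lor \neg B(b))
The prefix is \exists q \exists k \forall b: 1 universal, 2 existential.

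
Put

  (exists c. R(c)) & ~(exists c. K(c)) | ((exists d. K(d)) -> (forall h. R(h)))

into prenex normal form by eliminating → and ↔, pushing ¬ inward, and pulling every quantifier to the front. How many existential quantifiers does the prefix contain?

1

Eliminate → and ↔ using ¬ and ∨.
  (exists c. R(c)) & ~(exists c. K(c)) | ~(exists d. K(d)) | (forall h. R(h))
Move each ¬ inward, flipping quantifiers it crosses:
  (exists c. R(c)) & (forall c. ~K(c)) | (forall d. ~K(d)) | (forall h. R(h))
Standardize variables apart so no two quantifiers bind the same name: c↦y1.
  (exists c. R(c)) & (forall y1. ~K(y1)) | (forall d. ~K(d)) | (forall h. R(h))
Pull the quantifiers to the front (each side's bound variable is not free in the other side):
  exists c. forall y1. forall d. forall h. (R(c) & ~K(y1) | ~K(d) | R(h))
The prefix is exists c forall y1 forall d forall h: 3 universal, 1 existential.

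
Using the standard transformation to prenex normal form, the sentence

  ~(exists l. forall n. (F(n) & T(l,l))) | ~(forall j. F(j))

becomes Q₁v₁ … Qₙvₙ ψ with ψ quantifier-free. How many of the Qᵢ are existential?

Drive negations inward (¬∀x A ≡ ∃x ¬A, ¬∃x A ≡ ∀x ¬A, De Morgan for ∧/∨):
  (forall l. exists n. (~F(n) | ~T(l,l))) | (exists j. ~F(j))
All bound variables are already distinct, so no renaming is needed.
Extract every quantifier outward, since the variables are now distinct and don't occur free across branches:
  forall l. exists n. exists j. (~F(n) | ~T(l,l) | ~F(j))
The prefix is forall l exists n exists j: 1 universal, 2 existential.

2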